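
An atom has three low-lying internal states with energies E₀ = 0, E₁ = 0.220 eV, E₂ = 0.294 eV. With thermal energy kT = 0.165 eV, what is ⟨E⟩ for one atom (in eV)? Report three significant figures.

0.0751 eV

Eᵢ/kT = 0, 1.3333, 1.7818.
Z = Σ e^(−Eᵢ/kT) = e^(−0) + e^(−1.3333) + e^(−1.7818) = 1.0000 + 0.26361 + 0.16833 = 1.4319.
⟨E⟩ = Σ Eᵢ e^(−Eᵢ/kT) / Z = (0·1.0000 + 0.220·0.26361 + 0.294·0.16833) / 1.4319 = 0.0751 eV.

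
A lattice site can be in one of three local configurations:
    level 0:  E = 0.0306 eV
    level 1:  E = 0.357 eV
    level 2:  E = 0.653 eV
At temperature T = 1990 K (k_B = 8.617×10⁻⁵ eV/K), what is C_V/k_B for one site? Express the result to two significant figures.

k_BT = 8.617×10⁻⁵ × 1990 K = 0.1715 eV.
Eᵢ/kT = 0.1784, 2.082, 3.808.
Z = Σ e^(−Eᵢ/kT) = e^(−0.1784) + e^(−2.082) + e^(−3.808) = 0.8366 + 0.1247 + 0.02219 = 0.9835.
⟨E⟩ = 0.08603 eV, ⟨E²⟩ = 0.02658 eV².
C_V/k_B = (⟨E²⟩ − ⟨E⟩²)/(kT)² = (0.02658 − 0.007401)/0.02941 = 0.65.

0.65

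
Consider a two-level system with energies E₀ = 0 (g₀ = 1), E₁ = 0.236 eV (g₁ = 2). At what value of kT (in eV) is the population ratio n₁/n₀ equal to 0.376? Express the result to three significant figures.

0.141 eV

n₁/n₀ = (g₁/g₀) exp[−(E₁−E₀)/kT] = 0.376.
⇒ (E₁−E₀)/kT = ln((2/1)/0.376) = ln(5.3191) = 1.6713.
kT = 0.236 eV / 1.6713 = 0.141 eV.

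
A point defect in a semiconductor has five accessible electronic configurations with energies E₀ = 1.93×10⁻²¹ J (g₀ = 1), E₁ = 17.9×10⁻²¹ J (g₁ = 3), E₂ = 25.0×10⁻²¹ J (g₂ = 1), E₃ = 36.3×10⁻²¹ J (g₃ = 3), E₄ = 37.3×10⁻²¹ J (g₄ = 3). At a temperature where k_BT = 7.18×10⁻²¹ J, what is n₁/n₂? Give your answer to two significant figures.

n₁/n₂ = (g₁/g₂) exp[−(E₁−E₂)/kT] = (3/1) × exp(−(-7.1 ×10⁻²¹ J)/(7.18 ×10⁻²¹ J)) = (3/1) × exp(0.9889) = 8.1.

8.1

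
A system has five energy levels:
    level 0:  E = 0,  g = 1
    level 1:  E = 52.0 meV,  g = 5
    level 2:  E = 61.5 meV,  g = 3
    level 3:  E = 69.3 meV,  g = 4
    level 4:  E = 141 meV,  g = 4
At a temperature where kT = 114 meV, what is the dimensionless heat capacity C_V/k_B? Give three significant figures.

Eᵢ/kT = 0, 0.45614, 0.53947, 0.60789, 1.2368.
Z = Σ gᵢe^(−Eᵢ/kT) = 1·e^(−0) + 5·e^(−0.45614) + 3·e^(−0.53947) + 4·e^(−0.60789) + 4·e^(−1.2368) = 1.0000 + 3.1686 + 1.7492 + 2.1780 + 1.1612 = 9.2570.
⟨E⟩ = 63.412 meV, ⟨E²⟩ = 5264.1 meV².
C_V/k_B = (⟨E²⟩ − ⟨E⟩²)/(kT)² = (5264.1 − 4021.1)/12996 = 0.0956.

0.0956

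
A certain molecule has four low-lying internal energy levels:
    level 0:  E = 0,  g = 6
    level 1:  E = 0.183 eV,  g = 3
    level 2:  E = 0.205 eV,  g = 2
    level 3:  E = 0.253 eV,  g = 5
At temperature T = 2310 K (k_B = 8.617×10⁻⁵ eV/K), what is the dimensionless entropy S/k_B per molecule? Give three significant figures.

k_BT = 8.617×10⁻⁵ × 2310 K = 0.19905 eV.
Eᵢ/kT = 0, 0.91937, 1.0299, 1.2710.
Z = Σ gᵢe^(−Eᵢ/kT) = 6·e^(−0) + 3·e^(−0.91937) + 2·e^(−1.0299) + 5·e^(−1.2710) = 6.0000 + 1.1963 + 0.71409 + 1.4028 = 9.3132.
⟨E⟩ = Σ EᵢPᵢ = 0.077333 eV.
S/k_B = ln Z + ⟨E⟩/kT = ln(9.3132) + 0.077333/0.19905 = 2.2314 + 0.38851 = 2.62.

2.62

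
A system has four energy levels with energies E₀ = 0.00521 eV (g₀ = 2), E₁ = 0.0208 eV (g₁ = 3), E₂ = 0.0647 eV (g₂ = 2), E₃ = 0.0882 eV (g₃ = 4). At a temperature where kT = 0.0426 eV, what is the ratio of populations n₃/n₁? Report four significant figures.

0.2740

n₃/n₁ = (g₃/g₁) exp[−(E₃−E₁)/kT] = (4/3) × exp(−(0.0674 eV)/(0.0426 eV)) = (4/3) × exp(-1.58216) = 0.2740.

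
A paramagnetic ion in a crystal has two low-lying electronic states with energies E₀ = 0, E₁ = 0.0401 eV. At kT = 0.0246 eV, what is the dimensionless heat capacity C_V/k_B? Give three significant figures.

0.364

Eᵢ/kT = 0, 1.6301.
Z = Σ e^(−Eᵢ/kT) = e^(−0) + e^(−1.6301) = 1.0000 + 0.19591 = 1.1959.
⟨E⟩ = 0.0065691 eV, ⟨E²⟩ = 0.00026342 eV².
C_V/k_B = (⟨E²⟩ − ⟨E⟩²)/(kT)² = (0.00026342 − 0.000043153)/0.00060516 = 0.364.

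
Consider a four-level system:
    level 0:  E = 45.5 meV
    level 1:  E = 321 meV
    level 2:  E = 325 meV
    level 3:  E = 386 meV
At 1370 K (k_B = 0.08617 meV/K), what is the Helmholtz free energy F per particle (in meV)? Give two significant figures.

19 meV

k_BT = 0.08617 × 1370 K = 118.1 meV.
Eᵢ/kT = 0.3853, 2.718, 2.752, 3.268.
Z = Σ e^(−Eᵢ/kT) = e^(−0.3853) + e^(−2.718) + e^(−2.752) + e^(−3.268) = 0.6802 + 0.06601 + 0.06380 + 0.03808 = 0.8481.
F = −kT ln Z = −118.1 × ln(0.8481) = −118.1 × -0.1648 = 19 meV.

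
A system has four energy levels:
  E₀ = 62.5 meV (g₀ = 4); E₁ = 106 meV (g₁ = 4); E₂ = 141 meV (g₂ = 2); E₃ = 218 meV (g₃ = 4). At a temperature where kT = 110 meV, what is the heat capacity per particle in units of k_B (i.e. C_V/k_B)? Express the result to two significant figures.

0.20

Eᵢ/kT = 0.5682, 0.9636, 1.282, 1.982.
Z = Σ gᵢe^(−Eᵢ/kT) = 4·e^(−0.5682) + 4·e^(−0.9636) + 2·e^(−1.282) + 4·e^(−1.982) = 2.266 + 1.526 + 0.5550 + 0.5512 = 4.898.
⟨E⟩ = 102.4 meV, ⟨E²⟩ = 12910 meV².
C_V/k_B = (⟨E²⟩ − ⟨E⟩²)/(kT)² = (12910 − 10490)/12100 = 0.20.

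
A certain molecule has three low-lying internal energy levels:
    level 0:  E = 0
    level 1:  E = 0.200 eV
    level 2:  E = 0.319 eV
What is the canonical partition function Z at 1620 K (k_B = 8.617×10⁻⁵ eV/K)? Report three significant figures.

k_BT = 8.617×10⁻⁵ × 1620 K = 0.13960 eV.
Eᵢ/kT = 0, 1.4327, 2.2851.
Z = Σ e^(−Eᵢ/kT) = e^(−0) + e^(−1.4327) + e^(−2.2851) = 1.0000 + 0.23866 + 0.10176 = 1.3404.

Z = 1.34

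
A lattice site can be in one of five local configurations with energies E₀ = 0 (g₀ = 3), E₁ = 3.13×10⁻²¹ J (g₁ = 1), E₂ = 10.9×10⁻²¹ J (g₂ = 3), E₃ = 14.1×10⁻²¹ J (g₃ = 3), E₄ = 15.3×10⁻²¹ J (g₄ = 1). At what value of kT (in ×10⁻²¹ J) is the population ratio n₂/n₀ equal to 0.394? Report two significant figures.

12 ×10⁻²¹ J

n₂/n₀ = (g₂/g₀) exp[−(E₂−E₀)/kT] = 0.394.
⇒ (E₂−E₀)/kT = ln((3/3)/0.394) = ln(2.538) = 0.9314.
kT = 10.9 ×10⁻²¹ J / 0.9314 = 12 ×10⁻²¹ J.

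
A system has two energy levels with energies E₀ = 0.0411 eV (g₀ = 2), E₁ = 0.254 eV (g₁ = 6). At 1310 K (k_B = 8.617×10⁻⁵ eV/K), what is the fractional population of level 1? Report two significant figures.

k_BT = 8.617×10⁻⁵ × 1310 K = 0.1129 eV.
Eᵢ/kT = 0.3640, 2.250.
Z = Σ gᵢe^(−Eᵢ/kT) = 2·e^(−0.3640) + 6·e^(−2.250) = 1.390 + 0.6324 = 2.022.
P₁ = g₁ e^(−E₁/kT) / Z = 0.6324/2.022 = 0.31.

0.31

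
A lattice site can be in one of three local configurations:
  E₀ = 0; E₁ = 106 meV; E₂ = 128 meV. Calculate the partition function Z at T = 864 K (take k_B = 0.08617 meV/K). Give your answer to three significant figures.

Z = 1.42

k_BT = 0.08617 × 864 K = 74.451 meV.
Eᵢ/kT = 0, 1.4238, 1.7193.
Z = Σ e^(−Eᵢ/kT) = e^(−0) + e^(−1.4238) + e^(−1.7193) = 1.0000 + 0.24080 + 0.17919 = 1.4200.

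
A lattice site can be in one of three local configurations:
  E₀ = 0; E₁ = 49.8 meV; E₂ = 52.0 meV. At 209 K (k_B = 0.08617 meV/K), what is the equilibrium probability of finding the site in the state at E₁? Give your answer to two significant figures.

0.056

k_BT = 0.08617 × 209 K = 18.01 meV.
Eᵢ/kT = 0, 2.765, 2.887.
Z = Σ e^(−Eᵢ/kT) = e^(−0) + e^(−2.765) + e^(−2.887) = 1.000 + 0.06298 + 0.05574 = 1.119.
P₁ = e^(−E₁/kT) / Z = 0.06298/1.119 = 0.056.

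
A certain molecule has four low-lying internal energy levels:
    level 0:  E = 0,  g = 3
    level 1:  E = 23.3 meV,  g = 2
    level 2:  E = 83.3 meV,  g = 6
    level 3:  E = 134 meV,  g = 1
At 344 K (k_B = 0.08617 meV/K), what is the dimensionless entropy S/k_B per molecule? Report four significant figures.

1.870

k_BT = 0.08617 × 344 K = 29.6425 meV.
Eᵢ/kT = 0, 0.786034, 2.81015, 4.52054.
Z = Σ gᵢe^(−Eᵢ/kT) = 3·e^(−0) + 2·e^(−0.786034) + 6·e^(−2.81015) + 1·e^(−4.52054) = 3.00000 + 0.911297 + 0.361176 + 0.0108831 = 4.28336.
⟨E⟩ = Σ EᵢPᵢ = 12.3215 meV.
S/k_B = ln Z + ⟨E⟩/kT = ln(4.28336) + 12.3215/29.6425 = 1.45474 + 0.415670 = 1.870.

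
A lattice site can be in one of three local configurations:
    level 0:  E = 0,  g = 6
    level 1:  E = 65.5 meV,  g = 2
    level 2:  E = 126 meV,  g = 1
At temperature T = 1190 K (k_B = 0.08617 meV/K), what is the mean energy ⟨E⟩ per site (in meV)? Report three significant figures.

14.4 meV

k_BT = 0.08617 × 1190 K = 102.54 meV.
Eᵢ/kT = 0, 0.63878, 1.2288.
Z = Σ gᵢe^(−Eᵢ/kT) = 6·e^(−0) + 2·e^(−0.63878) + 1·e^(−1.2288) = 6.0000 + 1.0559 + 0.29264 = 7.3485.
⟨E⟩ = Σ Eᵢ gᵢe^(−Eᵢ/kT) / Z = (0·6.0000 + 65.5·1.0559 + 126·0.29264) / 7.3485 = 14.4 meV.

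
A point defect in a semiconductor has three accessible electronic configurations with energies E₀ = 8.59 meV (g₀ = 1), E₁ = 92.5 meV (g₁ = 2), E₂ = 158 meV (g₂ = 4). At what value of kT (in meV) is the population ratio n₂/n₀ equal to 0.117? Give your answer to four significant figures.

n₂/n₀ = (g₂/g₀) exp[−(E₂−E₀)/kT] = 0.117.
⇒ (E₂−E₀)/kT = ln((4/1)/0.117) = ln(34.1880) = 3.53187.
kT = 149.41 meV / 3.53187 = 42.30 meV.

42.30 meV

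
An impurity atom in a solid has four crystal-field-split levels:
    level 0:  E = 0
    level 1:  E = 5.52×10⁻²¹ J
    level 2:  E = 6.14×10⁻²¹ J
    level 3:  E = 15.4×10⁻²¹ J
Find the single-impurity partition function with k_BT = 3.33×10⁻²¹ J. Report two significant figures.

Eᵢ/kT = 0, 1.658, 1.844, 4.625.
Z = Σ e^(−Eᵢ/kT) = e^(−0) + e^(−1.658) + e^(−1.844) + e^(−4.625) = 1.000 + 0.1905 + 0.1582 + 0.009804 = 1.359.

Z = 1.4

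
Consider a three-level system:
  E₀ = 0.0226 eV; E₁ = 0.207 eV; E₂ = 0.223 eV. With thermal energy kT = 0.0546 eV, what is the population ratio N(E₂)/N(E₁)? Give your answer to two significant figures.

0.75

n₂/n₁ = exp[−(E₂−E₁)/kT] = exp(−(0.016 eV)/(0.0546 eV)) = exp(-0.2930) = 0.75.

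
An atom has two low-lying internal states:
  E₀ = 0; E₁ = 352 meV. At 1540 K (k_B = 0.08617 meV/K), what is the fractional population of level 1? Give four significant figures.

0.06583

k_BT = 0.08617 × 1540 K = 132.702 meV.
Eᵢ/kT = 0, 2.65256.
Z = Σ e^(−Eᵢ/kT) = e^(−0) + e^(−2.65256) = 1.00000 + 0.0704706 = 1.07047.
P₁ = e^(−E₁/kT) / Z = 0.0704706/1.07047 = 0.06583.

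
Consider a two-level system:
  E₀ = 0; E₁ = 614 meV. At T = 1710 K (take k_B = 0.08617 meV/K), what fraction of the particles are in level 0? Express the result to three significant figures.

0.985

k_BT = 0.08617 × 1710 K = 147.35 meV.
Eᵢ/kT = 0, 4.1669.
Z = Σ e^(−Eᵢ/kT) = e^(−0) + e^(−4.1669) = 1.0000 + 0.015500 = 1.0155.
P₀ = e^(−E₀/kT) / Z = 1.0000/1.0155 = 0.985.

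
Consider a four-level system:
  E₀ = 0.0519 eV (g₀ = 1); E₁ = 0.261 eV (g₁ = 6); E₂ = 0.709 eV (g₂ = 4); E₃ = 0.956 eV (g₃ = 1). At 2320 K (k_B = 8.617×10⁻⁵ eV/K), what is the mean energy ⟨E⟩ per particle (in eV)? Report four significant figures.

k_BT = 8.617×10⁻⁵ × 2320 K = 0.199914 eV.
Eᵢ/kT = 0.259612, 1.30556, 3.54653, 4.78206.
Z = Σ gᵢe^(−Eᵢ/kT) = 1·e^(−0.259612) + 6·e^(−1.30556) + 4·e^(−3.54653) + 1·e^(−4.78206) = 0.771351 + 1.62612 + 0.115298 + 0.00837872 = 2.52115.
⟨E⟩ = Σ Eᵢ gᵢe^(−Eᵢ/kT) / Z = (0.0519·0.771351 + 0.261·1.62612 + 0.709·0.115298 + 0.956·0.00837872) / 2.52115 = 0.2198 eV.

0.2198 eV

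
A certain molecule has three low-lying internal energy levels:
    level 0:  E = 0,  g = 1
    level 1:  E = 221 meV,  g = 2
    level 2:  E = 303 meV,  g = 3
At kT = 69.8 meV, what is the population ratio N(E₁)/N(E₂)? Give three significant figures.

n₁/n₂ = (g₁/g₂) exp[−(E₁−E₂)/kT] = (2/3) × exp(−(-82 meV)/(69.8 meV)) = (2/3) × exp(1.1748) = 2.16.

2.16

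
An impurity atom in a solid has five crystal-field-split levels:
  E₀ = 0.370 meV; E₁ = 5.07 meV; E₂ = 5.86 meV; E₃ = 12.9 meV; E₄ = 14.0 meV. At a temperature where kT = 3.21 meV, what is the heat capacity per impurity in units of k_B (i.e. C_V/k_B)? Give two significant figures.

Eᵢ/kT = 0.1153, 1.579, 1.826, 4.019, 4.361.
Z = Σ e^(−Eᵢ/kT) = e^(−0.1153) + e^(−1.579) + e^(−1.826) + e^(−4.019) + e^(−4.361) = 0.8911 + 0.2062 + 0.1611 + 0.01797 + 0.01277 = 1.289.
⟨E⟩ = 2.118 meV, ⟨E²⟩ = 12.76 meV².
C_V/k_B = (⟨E²⟩ − ⟨E⟩²)/(kT)² = (12.76 − 4.486)/10.30 = 0.80.

0.80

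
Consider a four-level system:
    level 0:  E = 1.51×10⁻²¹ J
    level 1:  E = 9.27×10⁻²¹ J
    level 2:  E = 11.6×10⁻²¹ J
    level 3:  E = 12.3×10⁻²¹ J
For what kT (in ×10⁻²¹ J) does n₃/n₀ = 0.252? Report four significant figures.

n₃/n₀ = exp[−(E₃−E₀)/kT] = 0.252.
⇒ (E₃−E₀)/kT = ln(1/0.252) = ln(3.96825) = 1.37833.
kT = 10.79 ×10⁻²¹ J / 1.37833 = 7.828 ×10⁻²¹ J.

7.828 ×10⁻²¹ J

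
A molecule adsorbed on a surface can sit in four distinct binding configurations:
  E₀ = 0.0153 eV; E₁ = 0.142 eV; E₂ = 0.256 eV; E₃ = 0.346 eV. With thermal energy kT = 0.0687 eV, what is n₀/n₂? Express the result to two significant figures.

33

n₀/n₂ = exp[−(E₀−E₂)/kT] = exp(−(-0.2407 eV)/(0.0687 eV)) = exp(3.504) = 33.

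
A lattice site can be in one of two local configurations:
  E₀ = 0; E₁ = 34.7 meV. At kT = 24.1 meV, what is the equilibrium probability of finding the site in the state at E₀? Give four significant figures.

0.8084

Eᵢ/kT = 0, 1.43983.
Z = Σ e^(−Eᵢ/kT) = e^(−0) + e^(−1.43983) = 1.00000 + 0.236968 = 1.23697.
P₀ = e^(−E₀/kT) / Z = 1.00000/1.23697 = 0.8084.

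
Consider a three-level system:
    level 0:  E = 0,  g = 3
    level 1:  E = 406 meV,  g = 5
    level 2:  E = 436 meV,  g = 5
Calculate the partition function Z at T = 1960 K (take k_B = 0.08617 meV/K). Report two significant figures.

k_BT = 0.08617 × 1960 K = 168.9 meV.
Eᵢ/kT = 0, 2.404, 2.581.
Z = Σ gᵢe^(−Eᵢ/kT) = 3·e^(−0) + 5·e^(−2.404) + 5·e^(−2.581) = 3.000 + 0.4518 + 0.3785 = 3.830.

Z = 3.8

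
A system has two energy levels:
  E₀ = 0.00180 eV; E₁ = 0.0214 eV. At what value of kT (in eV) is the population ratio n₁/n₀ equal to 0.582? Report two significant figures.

0.036 eV

n₁/n₀ = exp[−(E₁−E₀)/kT] = 0.582.
⇒ (E₁−E₀)/kT = ln(1/0.582) = ln(1.718) = 0.5412.
kT = 0.01960 eV / 0.5412 = 0.036 eV.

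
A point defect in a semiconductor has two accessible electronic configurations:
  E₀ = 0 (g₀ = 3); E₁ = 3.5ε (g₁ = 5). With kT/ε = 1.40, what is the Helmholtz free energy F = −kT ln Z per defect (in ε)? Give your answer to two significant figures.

Eᵢ/kT = 0, 2.500.
Z = Σ gᵢe^(−Eᵢ/kT) = 3·e^(−0) + 5·e^(−2.500) = 3.000 + 0.4104 = 3.410.
F = −kT ln Z = −1.40 × ln(3.410) = −1.40 × 1.227 = -1.7 ε.

-1.7 ε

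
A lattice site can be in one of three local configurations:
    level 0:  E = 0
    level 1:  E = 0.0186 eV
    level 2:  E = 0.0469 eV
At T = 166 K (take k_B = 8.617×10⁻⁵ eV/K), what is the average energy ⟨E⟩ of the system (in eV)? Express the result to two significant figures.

0.0052 eV

k_BT = 8.617×10⁻⁵ × 166 K = 0.01430 eV.
Eᵢ/kT = 0, 1.301, 3.280.
Z = Σ e^(−Eᵢ/kT) = e^(−0) + e^(−1.301) + e^(−3.280) = 1.000 + 0.2723 + 0.03763 = 1.310.
⟨E⟩ = Σ Eᵢ e^(−Eᵢ/kT) / Z = (0·1.000 + 0.0186·0.2723 + 0.0469·0.03763) / 1.310 = 0.0052 eV.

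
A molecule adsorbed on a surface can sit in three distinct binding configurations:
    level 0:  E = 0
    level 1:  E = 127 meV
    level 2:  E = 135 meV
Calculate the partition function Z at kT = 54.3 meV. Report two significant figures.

Z = 1.2

Eᵢ/kT = 0, 2.339, 2.486.
Z = Σ e^(−Eᵢ/kT) = e^(−0) + e^(−2.339) + e^(−2.486) = 1.000 + 0.09642 + 0.08324 = 1.180.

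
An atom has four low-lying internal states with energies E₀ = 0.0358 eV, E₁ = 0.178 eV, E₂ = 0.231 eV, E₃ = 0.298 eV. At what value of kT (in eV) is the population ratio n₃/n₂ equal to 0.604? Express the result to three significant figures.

0.133 eV

n₃/n₂ = exp[−(E₃−E₂)/kT] = 0.604.
⇒ (E₃−E₂)/kT = ln(1/0.604) = ln(1.6556) = 0.50416.
kT = 0.067 eV / 0.50416 = 0.133 eV.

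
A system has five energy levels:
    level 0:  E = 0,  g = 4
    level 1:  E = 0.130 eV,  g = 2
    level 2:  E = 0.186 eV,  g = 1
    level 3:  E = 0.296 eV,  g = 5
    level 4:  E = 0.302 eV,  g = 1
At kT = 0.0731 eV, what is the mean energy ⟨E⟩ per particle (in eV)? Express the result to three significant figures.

0.0197 eV

Eᵢ/kT = 0, 1.7784, 2.5445, 4.0492, 4.1313.
Z = Σ gᵢe^(−Eᵢ/kT) = 4·e^(−0) + 2·e^(−1.7784) + 1·e^(−2.5445) + 5·e^(−4.0492) + 1·e^(−4.1313) = 4.0000 + 0.33782 + 0.078512 + 0.087182 + 0.016062 = 4.5196.
⟨E⟩ = Σ Eᵢ gᵢe^(−Eᵢ/kT) / Z = (0·4.0000 + 0.130·0.33782 + 0.186·0.078512 + 0.296·0.087182 + 0.302·0.016062) / 4.5196 = 0.0197 eV.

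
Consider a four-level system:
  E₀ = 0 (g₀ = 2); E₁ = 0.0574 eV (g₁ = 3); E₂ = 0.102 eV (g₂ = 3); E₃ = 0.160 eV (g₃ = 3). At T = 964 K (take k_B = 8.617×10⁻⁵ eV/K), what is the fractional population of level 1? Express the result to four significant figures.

0.3119

k_BT = 8.617×10⁻⁵ × 964 K = 0.0830679 eV.
Eᵢ/kT = 0, 0.691001, 1.22791, 1.92614.
Z = Σ gᵢe^(−Eᵢ/kT) = 2·e^(−0) + 3·e^(−0.691001) + 3·e^(−1.22791) + 3·e^(−1.92614) = 2.00000 + 1.50322 + 0.878712 + 0.437129 = 4.81906.
P₁ = g₁ e^(−E₁/kT) / Z = 1.50322/4.81906 = 0.3119.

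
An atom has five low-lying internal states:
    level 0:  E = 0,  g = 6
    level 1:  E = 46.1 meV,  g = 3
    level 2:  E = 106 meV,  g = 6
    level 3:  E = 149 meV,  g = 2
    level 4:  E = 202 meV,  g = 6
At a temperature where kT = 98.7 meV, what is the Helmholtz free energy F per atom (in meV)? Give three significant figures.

Eᵢ/kT = 0, 0.46707, 1.0740, 1.5096, 2.0466.
Z = Σ gᵢe^(−Eᵢ/kT) = 6·e^(−0) + 3·e^(−0.46707) + 6·e^(−1.0740) + 2·e^(−1.5096) + 6·e^(−2.0466) = 6.0000 + 1.8805 + 2.0498 + 0.44200 + 0.77504 = 11.147.
F = −kT ln Z = −98.7 × ln(11.147) = −98.7 × 2.4112 = -238 meV.

-238 meV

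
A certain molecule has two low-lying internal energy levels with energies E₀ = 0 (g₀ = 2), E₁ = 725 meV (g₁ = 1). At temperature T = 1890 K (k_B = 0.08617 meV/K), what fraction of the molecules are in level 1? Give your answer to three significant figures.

0.00580

k_BT = 0.08617 × 1890 K = 162.86 meV.
Eᵢ/kT = 0, 4.4517.
Z = Σ gᵢe^(−Eᵢ/kT) = 2·e^(−0) + 1·e^(−4.4517) = 2.0000 + 0.011659 = 2.0117.
P₁ = g₁ e^(−E₁/kT) / Z = 0.011659/2.0117 = 0.00580.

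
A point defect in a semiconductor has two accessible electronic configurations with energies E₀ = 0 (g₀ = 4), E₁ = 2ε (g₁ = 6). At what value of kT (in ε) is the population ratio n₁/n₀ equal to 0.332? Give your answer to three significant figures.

1.33 ε

n₁/n₀ = (g₁/g₀) exp[−(E₁−E₀)/kT] = 0.332.
⇒ (E₁−E₀)/kT = ln((6/4)/0.332) = ln(4.5181) = 1.5081.
kT = 2ε / 1.5081 = 1.33 ε.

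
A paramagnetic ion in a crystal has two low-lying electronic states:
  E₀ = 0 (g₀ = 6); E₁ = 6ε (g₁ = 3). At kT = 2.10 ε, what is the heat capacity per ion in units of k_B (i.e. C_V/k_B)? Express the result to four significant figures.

0.2215

Eᵢ/kT = 0, 2.85714.
Z = Σ gᵢe^(−Eᵢ/kT) = 6·e^(−0) + 3·e^(−2.85714) = 6.00000 + 0.172298 = 6.17230.
⟨E⟩ = 0.167488 ε, ⟨E²⟩ = 1.00493 ε².
C_V/k_B = (⟨E²⟩ − ⟨E⟩²)/(kT)² = (1.00493 − 0.0280522)/4.41000 = 0.2215.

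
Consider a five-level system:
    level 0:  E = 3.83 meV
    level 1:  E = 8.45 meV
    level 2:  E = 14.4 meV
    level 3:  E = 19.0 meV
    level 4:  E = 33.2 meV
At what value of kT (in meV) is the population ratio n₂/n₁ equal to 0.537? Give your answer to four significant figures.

n₂/n₁ = exp[−(E₂−E₁)/kT] = 0.537.
⇒ (E₂−E₁)/kT = ln(1/0.537) = ln(1.86220) = 0.621759.
kT = 5.95 meV / 0.621759 = 9.570 meV.

9.570 meV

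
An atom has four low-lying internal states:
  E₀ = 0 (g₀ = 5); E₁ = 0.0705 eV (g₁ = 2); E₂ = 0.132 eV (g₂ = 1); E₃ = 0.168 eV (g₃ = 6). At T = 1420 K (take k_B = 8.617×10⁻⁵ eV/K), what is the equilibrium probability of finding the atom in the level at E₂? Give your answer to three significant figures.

k_BT = 8.617×10⁻⁵ × 1420 K = 0.12236 eV.
Eᵢ/kT = 0, 0.57617, 1.0788, 1.3730.
Z = Σ gᵢe^(−Eᵢ/kT) = 5·e^(−0) + 2·e^(−0.57617) + 1·e^(−1.0788) + 6·e^(−1.3730) = 5.0000 + 1.1241 + 0.34000 + 1.5201 = 7.9842.
P₂ = g₂ e^(−E₂/kT) / Z = 0.34000/7.9842 = 0.0426.

0.0426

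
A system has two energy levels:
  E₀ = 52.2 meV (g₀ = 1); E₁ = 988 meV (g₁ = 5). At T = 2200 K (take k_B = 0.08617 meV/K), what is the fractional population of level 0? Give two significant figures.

0.97

k_BT = 0.08617 × 2200 K = 189.6 meV.
Eᵢ/kT = 0.2753, 5.211.
Z = Σ gᵢe^(−Eᵢ/kT) = 1·e^(−0.2753) + 5·e^(−5.211) = 0.7593 + 0.02728 = 0.7866.
P₀ = g₀ e^(−E₀/kT) / Z = 0.7593/0.7866 = 0.97.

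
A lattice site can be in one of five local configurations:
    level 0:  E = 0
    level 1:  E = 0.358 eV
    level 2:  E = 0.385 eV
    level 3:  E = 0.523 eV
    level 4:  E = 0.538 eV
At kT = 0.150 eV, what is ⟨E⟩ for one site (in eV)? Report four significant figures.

Eᵢ/kT = 0, 2.38667, 2.56667, 3.48667, 3.58667.
Z = Σ e^(−Eᵢ/kT) = e^(−0) + e^(−2.38667) + e^(−2.56667) + e^(−3.48667) + e^(−3.58667) = 1.00000 + 0.0919353 + 0.0767908 + 0.0306026 + 0.0276904 = 1.22702.
⟨E⟩ = Σ Eᵢ e^(−Eᵢ/kT) / Z = (0·1.00000 + 0.358·0.0919353 + 0.385·0.0767908 + 0.523·0.0306026 + 0.538·0.0276904) / 1.22702 = 0.07610 eV.

0.07610 eV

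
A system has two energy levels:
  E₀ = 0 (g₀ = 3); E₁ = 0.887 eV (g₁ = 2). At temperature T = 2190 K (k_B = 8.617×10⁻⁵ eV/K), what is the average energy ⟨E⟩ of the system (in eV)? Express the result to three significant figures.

k_BT = 8.617×10⁻⁵ × 2190 K = 0.18871 eV.
Eᵢ/kT = 0, 4.7003.
Z = Σ gᵢe^(−Eᵢ/kT) = 3·e^(−0) + 2·e^(−4.7003) = 3.0000 + 0.018185 = 3.0182.
⟨E⟩ = Σ Eᵢ gᵢe^(−Eᵢ/kT) / Z = (0·3.0000 + 0.887·0.018185) / 3.0182 = 0.00534 eV.

0.00534 eV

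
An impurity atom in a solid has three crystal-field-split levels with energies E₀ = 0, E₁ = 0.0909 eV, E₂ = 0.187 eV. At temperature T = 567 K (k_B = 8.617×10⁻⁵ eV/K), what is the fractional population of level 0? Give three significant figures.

0.849

k_BT = 8.617×10⁻⁵ × 567 K = 0.048858 eV.
Eᵢ/kT = 0, 1.8605, 3.8274.
Z = Σ e^(−Eᵢ/kT) = e^(−0) + e^(−1.8605) + e^(−3.8274) = 1.0000 + 0.15559 + 0.021766 = 1.1774.
P₀ = e^(−E₀/kT) / Z = 1.0000/1.1774 = 0.849.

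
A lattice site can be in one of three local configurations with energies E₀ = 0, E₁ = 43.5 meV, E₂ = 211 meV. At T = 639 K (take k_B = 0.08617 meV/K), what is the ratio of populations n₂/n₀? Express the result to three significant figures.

0.0217

k_BT = 0.08617 × 639 K = 55.063 meV.
n₂/n₀ = exp[−(E₂−E₀)/kT] = exp(−(211 meV)/(55.063 meV)) = exp(-3.8320) = 0.0217.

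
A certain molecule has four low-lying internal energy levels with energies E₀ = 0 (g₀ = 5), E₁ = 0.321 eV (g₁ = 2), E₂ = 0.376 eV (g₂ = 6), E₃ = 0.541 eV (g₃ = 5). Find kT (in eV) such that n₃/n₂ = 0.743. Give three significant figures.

n₃/n₂ = (g₃/g₂) exp[−(E₃−E₂)/kT] = 0.743.
⇒ (E₃−E₂)/kT = ln((5/6)/0.743) = ln(1.1216) = 0.11476.
kT = 0.165 eV / 0.11476 = 1.44 eV.

1.44 eV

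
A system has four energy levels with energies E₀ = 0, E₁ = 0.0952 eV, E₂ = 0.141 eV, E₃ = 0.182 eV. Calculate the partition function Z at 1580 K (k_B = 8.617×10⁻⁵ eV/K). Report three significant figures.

Z = 2.11

k_BT = 8.617×10⁻⁵ × 1580 K = 0.13615 eV.
Eᵢ/kT = 0, 0.69923, 1.0356, 1.3368.
Z = Σ e^(−Eᵢ/kT) = e^(−0) + e^(−0.69923) + e^(−1.0356) + e^(−1.3368) = 1.0000 + 0.49697 + 0.35501 + 0.26268 = 2.1147.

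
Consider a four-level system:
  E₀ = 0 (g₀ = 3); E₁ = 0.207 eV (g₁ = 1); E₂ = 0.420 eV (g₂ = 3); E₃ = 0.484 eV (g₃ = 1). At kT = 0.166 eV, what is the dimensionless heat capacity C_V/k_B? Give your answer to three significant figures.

Eᵢ/kT = 0, 1.2470, 2.5301, 2.9157.
Z = Σ gᵢe^(−Eᵢ/kT) = 3·e^(−0) + 1·e^(−1.2470) + 3·e^(−2.5301) + 1·e^(−2.9157) = 3.0000 + 0.28737 + 0.23895 + 0.054166 = 3.5805.
⟨E⟩ = 0.051965 eV, ⟨E²⟩ = 0.018755 eV².
C_V/k_B = (⟨E²⟩ − ⟨E⟩²)/(kT)² = (0.018755 − 0.0027004)/0.027556 = 0.583.

0.583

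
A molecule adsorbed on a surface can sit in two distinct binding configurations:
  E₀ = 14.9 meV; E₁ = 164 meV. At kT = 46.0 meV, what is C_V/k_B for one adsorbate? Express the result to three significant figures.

Eᵢ/kT = 0.32391, 3.5652.
Z = Σ e^(−Eᵢ/kT) = e^(−0.32391) + e^(−3.5652) = 0.72332 + 0.028291 = 0.75161.
⟨E⟩ = 20.512 meV, ⟨E²⟩ = 1226.0 meV².
C_V/k_B = (⟨E²⟩ − ⟨E⟩²)/(kT)² = (1226.0 − 420.74)/2116.0 = 0.381.

0.381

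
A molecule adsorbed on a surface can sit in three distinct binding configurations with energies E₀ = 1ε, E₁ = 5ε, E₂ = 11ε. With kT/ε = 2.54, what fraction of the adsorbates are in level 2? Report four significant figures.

Eᵢ/kT = 0.393701, 1.96850, 4.33071.
Z = Σ e^(−Eᵢ/kT) = e^(−0.393701) + e^(−1.96850) + e^(−4.33071) = 0.674556 + 0.139666 + 0.0131582 = 0.827380.
P₂ = e^(−E₂/kT) / Z = 0.0131582/0.827380 = 0.01590.

0.01590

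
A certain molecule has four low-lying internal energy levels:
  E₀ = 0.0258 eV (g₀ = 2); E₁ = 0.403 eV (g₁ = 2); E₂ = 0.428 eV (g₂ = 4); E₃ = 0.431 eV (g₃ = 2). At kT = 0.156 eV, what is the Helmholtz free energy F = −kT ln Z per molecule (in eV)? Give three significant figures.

-0.125 eV

Eᵢ/kT = 0.16538, 2.5833, 2.7436, 2.7628.
Z = Σ gᵢe^(−Eᵢ/kT) = 2·e^(−0.16538) + 2·e^(−2.5833) + 4·e^(−2.7436) + 2·e^(−2.7628) = 1.6951 + 0.15105 + 0.25735 + 0.12623 = 2.2297.
F = −kT ln Z = −0.156 × ln(2.2297) = −0.156 × 0.80187 = -0.125 eV.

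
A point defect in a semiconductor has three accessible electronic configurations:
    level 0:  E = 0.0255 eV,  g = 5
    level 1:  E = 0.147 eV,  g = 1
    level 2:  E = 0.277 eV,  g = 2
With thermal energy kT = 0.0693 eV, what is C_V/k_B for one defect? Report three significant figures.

0.227

Eᵢ/kT = 0.36797, 2.1212, 3.9971.
Z = Σ gᵢe^(−Eᵢ/kT) = 5·e^(−0.36797) + 1·e^(−2.1212) + 2·e^(−3.9971) = 3.4607 + 0.11989 + 0.036738 = 3.6173.
⟨E⟩ = 0.032081 eV, ⟨E²⟩ = 0.0021176 eV².
C_V/k_B = (⟨E²⟩ − ⟨E⟩²)/(kT)² = (0.0021176 − 0.0010292)/0.0048025 = 0.227.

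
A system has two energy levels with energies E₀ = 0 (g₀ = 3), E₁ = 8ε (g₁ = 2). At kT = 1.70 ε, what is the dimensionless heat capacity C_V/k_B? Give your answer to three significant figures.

0.132

Eᵢ/kT = 0, 4.7059.
Z = Σ gᵢe^(−Eᵢ/kT) = 3·e^(−0) + 2·e^(−4.7059) = 3.0000 + 0.018084 = 3.0181.
⟨E⟩ = 0.047935 ε, ⟨E²⟩ = 0.38348 ε².
C_V/k_B = (⟨E²⟩ − ⟨E⟩²)/(kT)² = (0.38348 − 0.0022978)/2.8900 = 0.132.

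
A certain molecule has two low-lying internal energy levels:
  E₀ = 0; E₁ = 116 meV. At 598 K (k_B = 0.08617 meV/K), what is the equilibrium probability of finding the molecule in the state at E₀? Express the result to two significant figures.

0.90

k_BT = 0.08617 × 598 K = 51.53 meV.
Eᵢ/kT = 0, 2.251.
Z = Σ e^(−Eᵢ/kT) = e^(−0) + e^(−2.251) = 1.000 + 0.1053 = 1.105.
P₀ = e^(−E₀/kT) / Z = 1.000/1.105 = 0.90.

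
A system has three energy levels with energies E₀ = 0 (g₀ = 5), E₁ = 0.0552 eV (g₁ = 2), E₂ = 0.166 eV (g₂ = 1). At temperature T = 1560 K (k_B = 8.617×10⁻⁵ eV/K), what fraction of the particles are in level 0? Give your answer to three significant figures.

k_BT = 8.617×10⁻⁵ × 1560 K = 0.13443 eV.
Eᵢ/kT = 0, 0.41062, 1.2348.
Z = Σ gᵢe^(−Eᵢ/kT) = 5·e^(−0) + 2·e^(−0.41062) + 1·e^(−1.2348) = 5.0000 + 1.3265 + 0.29089 = 6.6174.
P₀ = g₀ e^(−E₀/kT) / Z = 5.0000/6.6174 = 0.756.

0.756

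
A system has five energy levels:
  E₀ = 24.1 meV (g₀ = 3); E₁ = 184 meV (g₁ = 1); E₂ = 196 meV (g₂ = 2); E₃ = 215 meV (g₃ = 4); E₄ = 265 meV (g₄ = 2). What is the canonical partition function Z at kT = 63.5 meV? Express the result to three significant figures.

Eᵢ/kT = 0.37953, 2.8976, 3.0866, 3.3858, 4.1732.
Z = Σ gᵢe^(−Eᵢ/kT) = 3·e^(−0.37953) + 1·e^(−2.8976) + 2·e^(−3.0866) + 4·e^(−3.3858) + 2·e^(−4.1732) = 2.0525 + 0.055155 + 0.091314 + 0.13540 + 0.030806 = 2.3652.

Z = 2.37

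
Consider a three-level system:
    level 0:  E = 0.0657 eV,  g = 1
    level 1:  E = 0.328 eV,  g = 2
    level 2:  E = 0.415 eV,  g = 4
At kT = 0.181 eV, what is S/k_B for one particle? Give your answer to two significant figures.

1.6

Eᵢ/kT = 0.3630, 1.812, 2.293.
Z = Σ gᵢe^(−Eᵢ/kT) = 1·e^(−0.3630) + 2·e^(−1.812) + 4·e^(−2.293) = 0.6956 + 0.3267 + 0.4039 = 1.426.
⟨E⟩ = Σ EᵢPᵢ = 0.2247 eV.
S/k_B = ln Z + ⟨E⟩/kT = ln(1.426) + 0.2247/0.181 = 0.3549 + 1.241 = 1.6.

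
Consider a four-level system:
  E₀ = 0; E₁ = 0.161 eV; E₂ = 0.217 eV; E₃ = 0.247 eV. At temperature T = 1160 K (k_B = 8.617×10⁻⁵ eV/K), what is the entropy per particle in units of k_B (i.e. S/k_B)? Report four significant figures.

0.8918

k_BT = 8.617×10⁻⁵ × 1160 K = 0.0999572 eV.
Eᵢ/kT = 0, 1.61069, 2.17093, 2.47106.
Z = Σ e^(−Eᵢ/kT) = e^(−0) + e^(−1.61069) + e^(−2.17093) + e^(−2.47106) = 1.00000 + 0.199750 + 0.114071 + 0.0844952 = 1.39832.
⟨E⟩ = Σ EᵢPᵢ = 0.0556264 eV.
S/k_B = ln Z + ⟨E⟩/kT = ln(1.39832) + 0.0556264/0.0999572 = 0.335272 + 0.556502 = 0.8918.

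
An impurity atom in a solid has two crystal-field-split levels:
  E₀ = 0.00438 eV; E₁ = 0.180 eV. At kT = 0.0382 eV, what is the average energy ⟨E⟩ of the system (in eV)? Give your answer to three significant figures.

0.00613 eV

Eᵢ/kT = 0.11466, 4.7120.
Z = Σ e^(−Eᵢ/kT) = e^(−0.11466) + e^(−4.7120) = 0.89167 + 0.0089868 = 0.90066.
⟨E⟩ = Σ Eᵢ e^(−Eᵢ/kT) / Z = (0.00438·0.89167 + 0.180·0.0089868) / 0.90066 = 0.00613 eV.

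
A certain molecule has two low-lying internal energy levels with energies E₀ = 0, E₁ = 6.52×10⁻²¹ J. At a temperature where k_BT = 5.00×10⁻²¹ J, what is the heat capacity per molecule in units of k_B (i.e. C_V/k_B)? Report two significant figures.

0.29

Eᵢ/kT = 0, 1.304.
Z = Σ e^(−Eᵢ/kT) = e^(−0) + e^(−1.304) = 1.000 + 0.2714 = 1.271.
⟨E⟩ = 1.392, ⟨E²⟩ = 9.077.
C_V/k_B = (⟨E²⟩ − ⟨E⟩²)/(kT)² = (9.077 − 1.938)/25.00 = 0.29.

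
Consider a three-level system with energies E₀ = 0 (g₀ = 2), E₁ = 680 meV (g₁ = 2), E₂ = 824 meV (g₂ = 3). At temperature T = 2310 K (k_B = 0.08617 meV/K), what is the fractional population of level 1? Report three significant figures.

k_BT = 0.08617 × 2310 K = 199.05 meV.
Eᵢ/kT = 0, 3.4162, 4.1397.
Z = Σ gᵢe^(−Eᵢ/kT) = 2·e^(−0) + 2·e^(−3.4162) + 3·e^(−4.1397) = 2.0000 + 0.065674 + 0.047783 = 2.1135.
P₁ = g₁ e^(−E₁/kT) / Z = 0.065674/2.1135 = 0.0311.

0.0311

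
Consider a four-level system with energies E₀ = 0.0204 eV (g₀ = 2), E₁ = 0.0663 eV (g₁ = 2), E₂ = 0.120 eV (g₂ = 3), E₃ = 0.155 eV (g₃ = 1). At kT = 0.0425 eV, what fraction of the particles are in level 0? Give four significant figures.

0.6646

Eᵢ/kT = 0.480000, 1.56000, 2.82353, 3.64706.
Z = Σ gᵢe^(−Eᵢ/kT) = 2·e^(−0.480000) + 2·e^(−1.56000) + 3·e^(−2.82353) + 1·e^(−3.64706) = 1.23757 + 0.420272 + 0.178188 + 0.0260677 = 1.86210.
P₀ = g₀ e^(−E₀/kT) / Z = 1.23757/1.86210 = 0.6646.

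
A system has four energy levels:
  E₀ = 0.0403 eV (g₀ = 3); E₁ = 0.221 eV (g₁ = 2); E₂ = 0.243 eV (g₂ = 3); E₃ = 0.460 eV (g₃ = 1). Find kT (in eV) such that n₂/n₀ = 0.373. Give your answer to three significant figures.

n₂/n₀ = (g₂/g₀) exp[−(E₂−E₀)/kT] = 0.373.
⇒ (E₂−E₀)/kT = ln((3/3)/0.373) = ln(2.6810) = 0.98619.
kT = 0.2027 eV / 0.98619 = 0.206 eV.

0.206 eV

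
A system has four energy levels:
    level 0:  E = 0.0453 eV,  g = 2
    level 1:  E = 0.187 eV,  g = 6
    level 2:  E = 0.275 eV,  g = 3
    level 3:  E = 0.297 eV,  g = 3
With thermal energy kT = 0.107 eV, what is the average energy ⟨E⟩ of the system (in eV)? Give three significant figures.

0.135 eV

Eᵢ/kT = 0.42336, 1.7477, 2.5701, 2.7757.
Z = Σ gᵢe^(−Eᵢ/kT) = 2·e^(−0.42336) + 6·e^(−1.7477) + 3·e^(−2.5701) + 3·e^(−2.7757) = 1.3097 + 1.0450 + 0.22958 + 0.18692 = 2.7712.
⟨E⟩ = Σ Eᵢ gᵢe^(−Eᵢ/kT) / Z = (0.0453·1.3097 + 0.187·1.0450 + 0.275·0.22958 + 0.297·0.18692) / 2.7712 = 0.135 eV.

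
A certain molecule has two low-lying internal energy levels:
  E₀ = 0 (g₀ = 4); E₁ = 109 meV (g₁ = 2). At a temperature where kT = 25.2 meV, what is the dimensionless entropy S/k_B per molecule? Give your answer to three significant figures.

Eᵢ/kT = 0, 4.3254.
Z = Σ gᵢe^(−Eᵢ/kT) = 4·e^(−0) + 2·e^(−4.3254) = 4.0000 + 0.026457 = 4.0265.
⟨E⟩ = Σ EᵢPᵢ = 0.71621 meV.
S/k_B = ln Z + ⟨E⟩/kT = ln(4.0265) + 0.71621/25.2 = 1.3929 + 0.028421 = 1.42.

1.42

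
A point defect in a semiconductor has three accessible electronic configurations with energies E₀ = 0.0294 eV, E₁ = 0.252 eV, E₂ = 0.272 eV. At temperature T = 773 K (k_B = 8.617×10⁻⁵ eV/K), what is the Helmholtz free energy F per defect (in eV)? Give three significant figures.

k_BT = 8.617×10⁻⁵ × 773 K = 0.066609 eV.
Eᵢ/kT = 0.44138, 3.7833, 4.0835.
Z = Σ e^(−Eᵢ/kT) = e^(−0.44138) + e^(−3.7833) + e^(−4.0835) = 0.64315 + 0.022748 + 0.016848 = 0.68275.
F = −kT ln Z = −0.066609 × ln(0.68275) = −0.066609 × -0.38163 = 0.0254 eV.

0.0254 eV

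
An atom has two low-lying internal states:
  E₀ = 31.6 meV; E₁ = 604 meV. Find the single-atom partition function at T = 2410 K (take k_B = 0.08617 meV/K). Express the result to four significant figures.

k_BT = 0.08617 × 2410 K = 207.670 meV.
Eᵢ/kT = 0.152164, 2.90846.
Z = Σ e^(−Eᵢ/kT) = e^(−0.152164) + e^(−2.90846) = 0.858847 + 0.0545597 = 0.913407.

Z = 0.9134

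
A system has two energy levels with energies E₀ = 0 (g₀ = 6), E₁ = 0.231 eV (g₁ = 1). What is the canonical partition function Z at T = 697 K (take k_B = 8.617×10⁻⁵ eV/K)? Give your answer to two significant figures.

k_BT = 8.617×10⁻⁵ × 697 K = 0.06006 eV.
Eᵢ/kT = 0, 3.846.
Z = Σ gᵢe^(−Eᵢ/kT) = 6·e^(−0) + 1·e^(−3.846) = 6.000 + 0.02137 = 6.021.

Z = 6.0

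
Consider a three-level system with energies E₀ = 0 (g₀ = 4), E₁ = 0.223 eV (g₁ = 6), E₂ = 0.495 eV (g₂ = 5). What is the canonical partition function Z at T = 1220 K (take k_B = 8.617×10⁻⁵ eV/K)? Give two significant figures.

k_BT = 8.617×10⁻⁵ × 1220 K = 0.1051 eV.
Eᵢ/kT = 0, 2.122, 4.710.
Z = Σ gᵢe^(−Eᵢ/kT) = 4·e^(−0) + 6·e^(−2.122) + 5·e^(−4.710) = 4.000 + 0.7188 + 0.04502 = 4.764.

Z = 4.8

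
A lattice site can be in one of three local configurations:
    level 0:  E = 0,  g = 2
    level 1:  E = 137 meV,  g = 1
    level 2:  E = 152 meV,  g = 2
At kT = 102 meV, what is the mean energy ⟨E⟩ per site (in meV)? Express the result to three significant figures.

38.4 meV

Eᵢ/kT = 0, 1.3431, 1.4902.
Z = Σ gᵢe^(−Eᵢ/kT) = 2·e^(−0) + 1·e^(−1.3431) + 2·e^(−1.4902) = 2.0000 + 0.26104 + 0.45066 = 2.7117.
⟨E⟩ = Σ Eᵢ gᵢe^(−Eᵢ/kT) / Z = (0·2.0000 + 137·0.26104 + 152·0.45066) / 2.7117 = 38.4 meV.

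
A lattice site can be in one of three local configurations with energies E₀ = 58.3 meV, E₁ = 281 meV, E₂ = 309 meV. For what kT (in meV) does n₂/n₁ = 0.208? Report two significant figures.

18 meV

n₂/n₁ = exp[−(E₂−E₁)/kT] = 0.208.
⇒ (E₂−E₁)/kT = ln(1/0.208) = ln(4.808) = 1.570.
kT = 28 meV / 1.570 = 18 meV.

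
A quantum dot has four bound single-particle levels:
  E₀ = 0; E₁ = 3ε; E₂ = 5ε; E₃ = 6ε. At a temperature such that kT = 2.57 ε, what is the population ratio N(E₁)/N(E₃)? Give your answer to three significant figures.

n₁/n₃ = exp[−(E₁−E₃)/kT] = exp(−(-3ε)/(2.57ε)) = exp(1.1673) = 3.21.

3.21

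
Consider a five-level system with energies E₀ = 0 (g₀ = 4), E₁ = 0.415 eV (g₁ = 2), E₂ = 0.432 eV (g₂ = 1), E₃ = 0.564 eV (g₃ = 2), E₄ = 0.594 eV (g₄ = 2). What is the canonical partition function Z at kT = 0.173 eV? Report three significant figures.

Eᵢ/kT = 0, 2.3988, 2.4971, 3.2601, 3.4335.
Z = Σ gᵢe^(−Eᵢ/kT) = 4·e^(−0) + 2·e^(−2.3988) + 1·e^(−2.4971) + 2·e^(−3.2601) + 2·e^(−3.4335) = 4.0000 + 0.18165 + 0.082323 + 0.076769 + 0.064548 = 4.4053.

Z = 4.41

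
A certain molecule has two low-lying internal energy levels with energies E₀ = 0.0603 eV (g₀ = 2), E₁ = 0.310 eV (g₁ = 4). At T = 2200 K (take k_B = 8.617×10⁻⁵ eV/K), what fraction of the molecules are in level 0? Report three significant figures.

k_BT = 8.617×10⁻⁵ × 2200 K = 0.18957 eV.
Eᵢ/kT = 0.31809, 1.6353.
Z = Σ gᵢe^(−Eᵢ/kT) = 2·e^(−0.31809) + 4·e^(−1.6353) = 1.4551 + 0.77958 = 2.2347.
P₀ = g₀ e^(−E₀/kT) / Z = 1.4551/2.2347 = 0.651.

0.651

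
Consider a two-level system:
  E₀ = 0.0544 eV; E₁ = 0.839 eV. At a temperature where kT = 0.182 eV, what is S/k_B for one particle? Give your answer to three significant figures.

Eᵢ/kT = 0.29890, 4.6099.
Z = Σ e^(−Eᵢ/kT) = e^(−0.29890) + e^(−4.6099) = 0.74163 + 0.0099528 = 0.75158.
⟨E⟩ = Σ EᵢPᵢ = 0.064790 eV.
S/k_B = ln Z + ⟨E⟩/kT = ln(0.75158) + 0.064790/0.182 = -0.28558 + 0.35599 = 0.0704.

0.0704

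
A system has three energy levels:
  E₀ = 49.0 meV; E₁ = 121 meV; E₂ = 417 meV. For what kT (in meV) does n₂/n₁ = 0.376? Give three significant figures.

303 meV

n₂/n₁ = exp[−(E₂−E₁)/kT] = 0.376.
⇒ (E₂−E₁)/kT = ln(1/0.376) = ln(2.6596) = 0.97818.
kT = 296 meV / 0.97818 = 303 meV.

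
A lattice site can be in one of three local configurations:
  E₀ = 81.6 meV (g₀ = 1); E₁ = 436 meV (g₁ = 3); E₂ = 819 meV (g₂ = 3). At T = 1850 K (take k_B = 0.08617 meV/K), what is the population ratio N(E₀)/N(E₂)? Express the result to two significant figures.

34

k_BT = 0.08617 × 1850 K = 159.4 meV.
n₀/n₂ = (g₀/g₂) exp[−(E₀−E₂)/kT] = (1/3) × exp(−(-737.4 meV)/(159.4 meV)) = (1/3) × exp(4.626) = 34.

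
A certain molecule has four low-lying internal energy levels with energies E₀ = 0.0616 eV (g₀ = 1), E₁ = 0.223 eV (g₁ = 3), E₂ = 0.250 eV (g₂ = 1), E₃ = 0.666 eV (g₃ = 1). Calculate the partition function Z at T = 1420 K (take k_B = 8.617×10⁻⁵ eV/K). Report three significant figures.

k_BT = 8.617×10⁻⁵ × 1420 K = 0.12236 eV.
Eᵢ/kT = 0.50343, 1.8225, 2.0432, 5.4430.
Z = Σ gᵢe^(−Eᵢ/kT) = 1·e^(−0.50343) + 3·e^(−1.8225) + 1·e^(−2.0432) + 1·e^(−5.4430) = 0.60445 + 0.48486 + 0.12961 + 0.0043265 = 1.2232.

Z = 1.22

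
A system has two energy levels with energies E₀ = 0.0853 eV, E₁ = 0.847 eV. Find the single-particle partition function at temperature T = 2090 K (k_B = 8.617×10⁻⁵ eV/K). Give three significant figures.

Z = 0.632

k_BT = 8.617×10⁻⁵ × 2090 K = 0.18010 eV.
Eᵢ/kT = 0.47363, 4.7029.
Z = Σ e^(−Eᵢ/kT) = e^(−0.47363) + e^(−4.7029) = 0.62274 + 0.0090689 = 0.63181.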